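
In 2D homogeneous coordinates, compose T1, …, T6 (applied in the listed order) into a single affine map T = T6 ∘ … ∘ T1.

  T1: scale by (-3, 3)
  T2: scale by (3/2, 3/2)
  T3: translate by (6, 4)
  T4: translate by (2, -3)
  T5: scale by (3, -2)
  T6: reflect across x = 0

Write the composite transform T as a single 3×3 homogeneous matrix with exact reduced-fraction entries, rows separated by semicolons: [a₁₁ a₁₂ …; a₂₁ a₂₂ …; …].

T1 = [-3 0 0; 0 3 0; 0 0 1]
T2·T1 = [-9/2 0 0; 0 9/2 0; 0 0 1]
T3·…·T1 = [-9/2 0 6; 0 9/2 4; 0 0 1]
T4·…·T1 = [-9/2 0 8; 0 9/2 1; 0 0 1]
T5·…·T1 = [-27/2 0 24; 0 -9 -2; 0 0 1]
T6·…·T1 = [27/2 0 -24; 0 -9 -2; 0 0 1]

T = [27/2 0 -24; 0 -9 -2; 0 0 1]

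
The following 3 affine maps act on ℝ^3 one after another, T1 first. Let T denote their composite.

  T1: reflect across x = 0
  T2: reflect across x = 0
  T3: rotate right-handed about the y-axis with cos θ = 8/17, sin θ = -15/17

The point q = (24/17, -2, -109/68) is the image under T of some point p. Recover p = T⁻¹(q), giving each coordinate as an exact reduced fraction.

T1 = [-1 0 0 0; 0 1 0 0; 0 0 1 0; 0 0 0 1]
T2·T1 = [1 0 0 0; 0 1 0 0; 0 0 1 0; 0 0 0 1]
T3·…·T1 = [8/17 0 -15/17 0; 0 1 0 0; 15/17 0 8/17 0; 0 0 0 1]
det M = 1; M⁻¹ = [8/17 0 15/17 0; 0 1 0 0; -15/17 0 8/17 0; 0 0 0 1]
M⁻¹ · (24/17, -2, -109/68)ᵀ = (-3/4, -2, -2)ᵀ

p = (-3/4, -2, -2)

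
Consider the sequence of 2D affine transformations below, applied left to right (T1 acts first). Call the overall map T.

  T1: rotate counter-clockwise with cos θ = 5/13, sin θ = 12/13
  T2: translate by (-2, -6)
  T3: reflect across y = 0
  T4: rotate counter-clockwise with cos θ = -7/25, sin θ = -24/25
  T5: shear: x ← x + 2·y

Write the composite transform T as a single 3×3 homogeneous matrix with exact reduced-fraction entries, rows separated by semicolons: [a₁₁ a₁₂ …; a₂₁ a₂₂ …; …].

T1 = [5/13 -12/13 0; 12/13 5/13 0; 0 0 1]
T2·T1 = [5/13 -12/13 -2; 12/13 5/13 -6; 0 0 1]
T3·…·T1 = [5/13 -12/13 -2; -12/13 -5/13 6; 0 0 1]
T4·…·T1 = [-323/325 -36/325 158/25; -36/325 323/325 6/25; 0 0 1]
T5·…·T1 = [-79/65 122/65 34/5; -36/325 323/325 6/25; 0 0 1]

T = [-79/65 122/65 34/5; -36/325 323/325 6/25; 0 0 1]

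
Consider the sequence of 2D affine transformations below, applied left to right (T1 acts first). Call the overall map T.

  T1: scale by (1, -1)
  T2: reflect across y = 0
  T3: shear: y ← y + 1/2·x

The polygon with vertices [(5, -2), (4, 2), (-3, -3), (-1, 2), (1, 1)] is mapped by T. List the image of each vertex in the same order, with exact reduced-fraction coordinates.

image vertices: (5, 1/2), (4, 4), (-3, -9/2), (-1, 3/2), (1, 3/2)

T1 scale by (1, -1): (5, -2) → (5, 2); (4, 2) → (4, -2); (-3, -3) → (-3, 3); (-1, 2) → (-1, -2); (1, 1) → (1, -1)
T2 reflect across y = 0: (5, 2) → (5, -2); (4, -2) → (4, 2); (-3, 3) → (-3, -3); (-1, -2) → (-1, 2); (1, -1) → (1, 1)
T3 shear: y ← y + 1/2·x: (5, -2) → (5, 1/2); (4, 2) → (4, 4); (-3, -3) → (-3, -9/2); (-1, 2) → (-1, 3/2); (1, 1) → (1, 3/2)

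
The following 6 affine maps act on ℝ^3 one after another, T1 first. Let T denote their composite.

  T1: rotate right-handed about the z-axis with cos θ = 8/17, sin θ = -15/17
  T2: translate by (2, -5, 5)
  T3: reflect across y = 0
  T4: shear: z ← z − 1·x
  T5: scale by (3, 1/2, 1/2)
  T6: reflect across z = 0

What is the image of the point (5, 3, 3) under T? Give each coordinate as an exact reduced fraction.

T1 rotate right-handed about the z-axis with cos θ = 8/17, sin θ = -15/17: (5, 3, 3) → (5, -3, 3)
T2 translate by (2, -5, 5): (5, -3, 3) → (7, -8, 8)
T3 reflect across y = 0: (7, -8, 8) → (7, 8, 8)
T4 shear: z ← z − 1·x: (7, 8, 8) → (7, 8, 1)
T5 scale by (3, 1/2, 1/2): (7, 8, 1) → (21, 4, 1/2)
T6 reflect across z = 0: (21, 4, 1/2) → (21, 4, -1/2)

T(p) = (21, 4, -1/2)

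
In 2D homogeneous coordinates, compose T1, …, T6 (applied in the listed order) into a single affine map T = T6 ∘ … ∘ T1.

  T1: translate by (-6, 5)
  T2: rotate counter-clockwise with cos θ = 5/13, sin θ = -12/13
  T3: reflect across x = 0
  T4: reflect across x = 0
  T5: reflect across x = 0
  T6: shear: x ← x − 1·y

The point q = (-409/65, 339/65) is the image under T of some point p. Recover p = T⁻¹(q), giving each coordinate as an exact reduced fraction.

p = (8/5, -2)

T1 = [1 0 -6; 0 1 5; 0 0 1]
T2·T1 = [5/13 12/13 30/13; -12/13 5/13 97/13; 0 0 1]
T3·…·T1 = [-5/13 -12/13 -30/13; -12/13 5/13 97/13; 0 0 1]
T4·…·T1 = [5/13 12/13 30/13; -12/13 5/13 97/13; 0 0 1]
T5·…·T1 = [-5/13 -12/13 -30/13; -12/13 5/13 97/13; 0 0 1]
T6·…·T1 = [7/13 -17/13 -127/13; -12/13 5/13 97/13; 0 0 1]
det M = -1; M⁻¹ = [-5/13 -17/13 6; -12/13 -7/13 -5; 0 0 1]
M⁻¹ · (-409/65, 339/65)ᵀ = (8/5, -2)ᵀ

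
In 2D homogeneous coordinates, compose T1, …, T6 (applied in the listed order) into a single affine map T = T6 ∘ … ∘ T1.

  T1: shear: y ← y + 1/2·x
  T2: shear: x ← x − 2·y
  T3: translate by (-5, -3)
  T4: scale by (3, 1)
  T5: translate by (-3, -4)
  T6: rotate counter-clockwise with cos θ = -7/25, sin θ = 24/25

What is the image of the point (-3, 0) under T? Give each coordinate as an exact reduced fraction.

T1 shear: y ← y + 1/2·x: (-3, 0) → (-3, -3/2)
T2 shear: x ← x − 2·y: (-3, -3/2) → (0, -3/2)
T3 translate by (-5, -3): (0, -3/2) → (-5, -9/2)
T4 scale by (3, 1): (-5, -9/2) → (-15, -9/2)
T5 translate by (-3, -4): (-15, -9/2) → (-18, -17/2)
T6 rotate counter-clockwise with cos θ = -7/25, sin θ = 24/25: (-18, -17/2) → (66/5, -149/10)

T(p) = (66/5, -149/10)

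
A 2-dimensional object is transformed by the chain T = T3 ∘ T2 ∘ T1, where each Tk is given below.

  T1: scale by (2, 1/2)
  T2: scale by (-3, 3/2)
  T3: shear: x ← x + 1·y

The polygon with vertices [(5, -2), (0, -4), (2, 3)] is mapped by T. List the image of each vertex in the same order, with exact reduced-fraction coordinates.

image vertices: (-63/2, -3/2), (-3, -3), (-39/4, 9/4)

T1 scale by (2, 1/2): (5, -2) → (10, -1); (0, -4) → (0, -2); (2, 3) → (4, 3/2)
T2 scale by (-3, 3/2): (10, -1) → (-30, -3/2); (0, -2) → (0, -3); (4, 3/2) → (-12, 9/4)
T3 shear: x ← x + 1·y: (-30, -3/2) → (-63/2, -3/2); (0, -3) → (-3, -3); (-12, 9/4) → (-39/4, 9/4)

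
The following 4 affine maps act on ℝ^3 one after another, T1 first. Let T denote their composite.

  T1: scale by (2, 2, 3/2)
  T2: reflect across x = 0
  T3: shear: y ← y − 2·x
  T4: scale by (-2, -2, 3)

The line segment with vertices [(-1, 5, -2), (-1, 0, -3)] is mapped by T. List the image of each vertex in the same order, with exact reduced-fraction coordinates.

T1 scale by (2, 2, 3/2): (-1, 5, -2) → (-2, 10, -3); (-1, 0, -3) → (-2, 0, -9/2)
T2 reflect across x = 0: (-2, 10, -3) → (2, 10, -3); (-2, 0, -9/2) → (2, 0, -9/2)
T3 shear: y ← y − 2·x: (2, 10, -3) → (2, 6, -3); (2, 0, -9/2) → (2, -4, -9/2)
T4 scale by (-2, -2, 3): (2, 6, -3) → (-4, -12, -9); (2, -4, -9/2) → (-4, 8, -27/2)

image vertices: (-4, -12, -9), (-4, 8, -27/2)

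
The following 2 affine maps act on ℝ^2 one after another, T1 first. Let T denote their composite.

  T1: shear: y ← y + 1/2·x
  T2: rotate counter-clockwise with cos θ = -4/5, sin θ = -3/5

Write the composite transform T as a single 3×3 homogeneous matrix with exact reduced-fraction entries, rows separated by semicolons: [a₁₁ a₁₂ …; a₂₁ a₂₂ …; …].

T = [-1/2 3/5 0; -1 -4/5 0; 0 0 1]

T1 = [1 0 0; 1/2 1 0; 0 0 1]
T2·T1 = [-1/2 3/5 0; -1 -4/5 0; 0 0 1]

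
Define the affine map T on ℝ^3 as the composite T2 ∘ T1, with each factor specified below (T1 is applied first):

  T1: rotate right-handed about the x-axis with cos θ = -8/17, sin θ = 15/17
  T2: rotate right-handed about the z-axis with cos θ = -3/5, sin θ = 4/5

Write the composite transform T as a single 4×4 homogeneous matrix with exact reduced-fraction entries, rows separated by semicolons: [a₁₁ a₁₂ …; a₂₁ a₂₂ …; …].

T = [-3/5 32/85 12/17 0; 4/5 24/85 9/17 0; 0 15/17 -8/17 0; 0 0 0 1]

T1 = [1 0 0 0; 0 -8/17 -15/17 0; 0 15/17 -8/17 0; 0 0 0 1]
T2·T1 = [-3/5 32/85 12/17 0; 4/5 24/85 9/17 0; 0 15/17 -8/17 0; 0 0 0 1]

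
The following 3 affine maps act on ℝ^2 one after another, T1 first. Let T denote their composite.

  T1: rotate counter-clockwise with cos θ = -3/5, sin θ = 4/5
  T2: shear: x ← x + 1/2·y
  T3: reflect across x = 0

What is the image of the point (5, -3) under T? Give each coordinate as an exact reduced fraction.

T1 rotate counter-clockwise with cos θ = -3/5, sin θ = 4/5: (5, -3) → (-3/5, 29/5)
T2 shear: x ← x + 1/2·y: (-3/5, 29/5) → (23/10, 29/5)
T3 reflect across x = 0: (23/10, 29/5) → (-23/10, 29/5)

T(p) = (-23/10, 29/5)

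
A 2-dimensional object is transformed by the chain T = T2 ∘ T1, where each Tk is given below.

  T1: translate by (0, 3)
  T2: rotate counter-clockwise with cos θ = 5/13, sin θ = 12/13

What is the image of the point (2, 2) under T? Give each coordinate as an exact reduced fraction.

T1 translate by (0, 3): (2, 2) → (2, 5)
T2 rotate counter-clockwise with cos θ = 5/13, sin θ = 12/13: (2, 5) → (-50/13, 49/13)

T(p) = (-50/13, 49/13)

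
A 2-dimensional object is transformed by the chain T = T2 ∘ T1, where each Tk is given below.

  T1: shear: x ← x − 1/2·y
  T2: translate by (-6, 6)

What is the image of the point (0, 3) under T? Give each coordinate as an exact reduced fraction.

T(p) = (-15/2, 9)

T1 shear: x ← x − 1/2·y: (0, 3) → (-3/2, 3)
T2 translate by (-6, 6): (-3/2, 3) → (-15/2, 9)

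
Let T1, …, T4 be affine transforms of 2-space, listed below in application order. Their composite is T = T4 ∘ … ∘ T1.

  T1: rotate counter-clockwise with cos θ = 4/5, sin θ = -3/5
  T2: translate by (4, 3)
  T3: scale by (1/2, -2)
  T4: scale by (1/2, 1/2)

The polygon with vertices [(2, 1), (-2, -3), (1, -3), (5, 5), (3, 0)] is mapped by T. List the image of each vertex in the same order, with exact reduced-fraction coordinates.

T1 rotate counter-clockwise with cos θ = 4/5, sin θ = -3/5: (2, 1) → (11/5, -2/5); (-2, -3) → (-17/5, -6/5); (1, -3) → (-1, -3); (5, 5) → (7, 1); (3, 0) → (12/5, -9/5)
T2 translate by (4, 3): (11/5, -2/5) → (31/5, 13/5); (-17/5, -6/5) → (3/5, 9/5); (-1, -3) → (3, 0); (7, 1) → (11, 4); (12/5, -9/5) → (32/5, 6/5)
T3 scale by (1/2, -2): (31/5, 13/5) → (31/10, -26/5); (3/5, 9/5) → (3/10, -18/5); (3, 0) → (3/2, 0); (11, 4) → (11/2, -8); (32/5, 6/5) → (16/5, -12/5)
T4 scale by (1/2, 1/2): (31/10, -26/5) → (31/20, -13/5); (3/10, -18/5) → (3/20, -9/5); (3/2, 0) → (3/4, 0); (11/2, -8) → (11/4, -4); (16/5, -12/5) → (8/5, -6/5)

image vertices: (31/20, -13/5), (3/20, -9/5), (3/4, 0), (11/4, -4), (8/5, -6/5)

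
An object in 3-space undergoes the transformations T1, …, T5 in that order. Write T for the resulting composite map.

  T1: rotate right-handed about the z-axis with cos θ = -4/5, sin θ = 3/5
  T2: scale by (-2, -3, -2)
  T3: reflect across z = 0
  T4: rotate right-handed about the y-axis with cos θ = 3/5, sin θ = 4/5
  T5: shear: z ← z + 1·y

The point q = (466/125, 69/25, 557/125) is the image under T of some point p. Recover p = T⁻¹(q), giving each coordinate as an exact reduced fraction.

p = (-1/5, 1, 2)

T1 = [-4/5 -3/5 0 0; 3/5 -4/5 0 0; 0 0 1 0; 0 0 0 1]
T2·T1 = [8/5 6/5 0 0; -9/5 12/5 0 0; 0 0 -2 0; 0 0 0 1]
T3·…·T1 = [8/5 6/5 0 0; -9/5 12/5 0 0; 0 0 2 0; 0 0 0 1]
T4·…·T1 = [24/25 18/25 8/5 0; -9/5 12/5 0 0; -32/25 -24/25 6/5 0; 0 0 0 1]
T5·…·T1 = [24/25 18/25 8/5 0; -9/5 12/5 0 0; -77/25 36/25 6/5 0; 0 0 0 1]
det M = 12; M⁻¹ = [6/25 3/25 -8/25 0; 9/50 38/75 -6/25 0; 2/5 -3/10 3/10 0; 0 0 0 1]
M⁻¹ · (466/125, 69/25, 557/125)ᵀ = (-1/5, 1, 2)ᵀ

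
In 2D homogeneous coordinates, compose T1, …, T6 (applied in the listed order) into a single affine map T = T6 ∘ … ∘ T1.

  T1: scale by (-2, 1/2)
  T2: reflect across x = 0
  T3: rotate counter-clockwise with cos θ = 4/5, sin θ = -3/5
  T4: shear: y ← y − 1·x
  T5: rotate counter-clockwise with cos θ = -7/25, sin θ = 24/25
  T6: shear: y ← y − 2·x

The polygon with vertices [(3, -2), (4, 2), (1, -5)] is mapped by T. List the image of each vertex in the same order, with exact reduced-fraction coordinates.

image vertices: (177/25, -193/25), (43/5, -37/5), (157/50, -263/50)

T1 scale by (-2, 1/2): (3, -2) → (-6, -1); (4, 2) → (-8, 1); (1, -5) → (-2, -5/2)
T2 reflect across x = 0: (-6, -1) → (6, -1); (-8, 1) → (8, 1); (-2, -5/2) → (2, -5/2)
T3 rotate counter-clockwise with cos θ = 4/5, sin θ = -3/5: (6, -1) → (21/5, -22/5); (8, 1) → (7, -4); (2, -5/2) → (1/10, -16/5)
T4 shear: y ← y − 1·x: (21/5, -22/5) → (21/5, -43/5); (7, -4) → (7, -11); (1/10, -16/5) → (1/10, -33/10)
T5 rotate counter-clockwise with cos θ = -7/25, sin θ = 24/25: (21/5, -43/5) → (177/25, 161/25); (7, -11) → (43/5, 49/5); (1/10, -33/10) → (157/50, 51/50)
T6 shear: y ← y − 2·x: (177/25, 161/25) → (177/25, -193/25); (43/5, 49/5) → (43/5, -37/5); (157/50, 51/50) → (157/50, -263/50)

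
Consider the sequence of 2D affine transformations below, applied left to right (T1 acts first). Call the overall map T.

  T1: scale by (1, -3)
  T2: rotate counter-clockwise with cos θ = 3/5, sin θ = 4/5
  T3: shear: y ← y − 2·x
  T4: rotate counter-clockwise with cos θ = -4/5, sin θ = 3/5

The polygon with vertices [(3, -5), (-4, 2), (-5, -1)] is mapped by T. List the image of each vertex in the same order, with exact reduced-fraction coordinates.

T1 scale by (1, -3): (3, -5) → (3, 15); (-4, 2) → (-4, -6); (-5, -1) → (-5, 3)
T2 rotate counter-clockwise with cos θ = 3/5, sin θ = 4/5: (3, 15) → (-51/5, 57/5); (-4, -6) → (12/5, -34/5); (-5, 3) → (-27/5, -11/5)
T3 shear: y ← y − 2·x: (-51/5, 57/5) → (-51/5, 159/5); (12/5, -34/5) → (12/5, -58/5); (-27/5, -11/5) → (-27/5, 43/5)
T4 rotate counter-clockwise with cos θ = -4/5, sin θ = 3/5: (-51/5, 159/5) → (-273/25, -789/25); (12/5, -58/5) → (126/25, 268/25); (-27/5, 43/5) → (-21/25, -253/25)

image vertices: (-273/25, -789/25), (126/25, 268/25), (-21/25, -253/25)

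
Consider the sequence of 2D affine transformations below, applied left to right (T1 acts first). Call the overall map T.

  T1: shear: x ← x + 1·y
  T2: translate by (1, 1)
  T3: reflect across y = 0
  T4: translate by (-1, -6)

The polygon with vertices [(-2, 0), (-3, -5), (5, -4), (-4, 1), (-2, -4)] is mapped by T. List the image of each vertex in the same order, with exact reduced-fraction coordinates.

image vertices: (-2, -7), (-8, -2), (1, -3), (-3, -8), (-6, -3)

T1 shear: x ← x + 1·y: (-2, 0) → (-2, 0); (-3, -5) → (-8, -5); (5, -4) → (1, -4); (-4, 1) → (-3, 1); (-2, -4) → (-6, -4)
T2 translate by (1, 1): (-2, 0) → (-1, 1); (-8, -5) → (-7, -4); (1, -4) → (2, -3); (-3, 1) → (-2, 2); (-6, -4) → (-5, -3)
T3 reflect across y = 0: (-1, 1) → (-1, -1); (-7, -4) → (-7, 4); (2, -3) → (2, 3); (-2, 2) → (-2, -2); (-5, -3) → (-5, 3)
T4 translate by (-1, -6): (-1, -1) → (-2, -7); (-7, 4) → (-8, -2); (2, 3) → (1, -3); (-2, -2) → (-3, -8); (-5, 3) → (-6, -3)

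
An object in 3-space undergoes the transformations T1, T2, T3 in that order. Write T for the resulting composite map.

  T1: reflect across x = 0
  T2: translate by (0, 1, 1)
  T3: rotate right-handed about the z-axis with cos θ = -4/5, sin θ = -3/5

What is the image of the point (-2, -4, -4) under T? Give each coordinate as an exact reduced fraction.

T(p) = (-17/5, 6/5, -3)

T1 reflect across x = 0: (-2, -4, -4) → (2, -4, -4)
T2 translate by (0, 1, 1): (2, -4, -4) → (2, -3, -3)
T3 rotate right-handed about the z-axis with cos θ = -4/5, sin θ = -3/5: (2, -3, -3) → (-17/5, 6/5, -3)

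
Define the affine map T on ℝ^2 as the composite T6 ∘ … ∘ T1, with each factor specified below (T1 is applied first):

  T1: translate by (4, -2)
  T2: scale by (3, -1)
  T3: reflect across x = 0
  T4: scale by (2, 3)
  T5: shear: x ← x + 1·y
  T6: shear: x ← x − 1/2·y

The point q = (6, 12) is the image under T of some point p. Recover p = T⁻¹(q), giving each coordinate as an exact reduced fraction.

T1 = [1 0 4; 0 1 -2; 0 0 1]
T2·T1 = [3 0 12; 0 -1 2; 0 0 1]
T3·…·T1 = [-3 0 -12; 0 -1 2; 0 0 1]
T4·…·T1 = [-6 0 -24; 0 -3 6; 0 0 1]
T5·…·T1 = [-6 -3 -18; 0 -3 6; 0 0 1]
T6·…·T1 = [-6 -3/2 -21; 0 -3 6; 0 0 1]
det M = 18; M⁻¹ = [-1/6 1/12 -4; 0 -1/3 2; 0 0 1]
M⁻¹ · (6, 12)ᵀ = (-4, -2)ᵀ

p = (-4, -2)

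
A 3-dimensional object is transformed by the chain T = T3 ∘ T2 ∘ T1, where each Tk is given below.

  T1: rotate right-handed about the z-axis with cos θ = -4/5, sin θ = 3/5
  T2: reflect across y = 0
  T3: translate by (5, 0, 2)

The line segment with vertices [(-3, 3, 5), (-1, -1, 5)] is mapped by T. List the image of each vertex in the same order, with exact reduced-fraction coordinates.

T1 rotate right-handed about the z-axis with cos θ = -4/5, sin θ = 3/5: (-3, 3, 5) → (3/5, -21/5, 5); (-1, -1, 5) → (7/5, 1/5, 5)
T2 reflect across y = 0: (3/5, -21/5, 5) → (3/5, 21/5, 5); (7/5, 1/5, 5) → (7/5, -1/5, 5)
T3 translate by (5, 0, 2): (3/5, 21/5, 5) → (28/5, 21/5, 7); (7/5, -1/5, 5) → (32/5, -1/5, 7)

image vertices: (28/5, 21/5, 7), (32/5, -1/5, 7)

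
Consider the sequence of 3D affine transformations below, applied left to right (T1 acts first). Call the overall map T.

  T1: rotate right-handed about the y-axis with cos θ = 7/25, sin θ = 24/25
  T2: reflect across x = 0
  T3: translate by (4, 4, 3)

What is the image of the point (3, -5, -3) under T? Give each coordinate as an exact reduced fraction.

T1 rotate right-handed about the y-axis with cos θ = 7/25, sin θ = 24/25: (3, -5, -3) → (-51/25, -5, -93/25)
T2 reflect across x = 0: (-51/25, -5, -93/25) → (51/25, -5, -93/25)
T3 translate by (4, 4, 3): (51/25, -5, -93/25) → (151/25, -1, -18/25)

T(p) = (151/25, -1, -18/25)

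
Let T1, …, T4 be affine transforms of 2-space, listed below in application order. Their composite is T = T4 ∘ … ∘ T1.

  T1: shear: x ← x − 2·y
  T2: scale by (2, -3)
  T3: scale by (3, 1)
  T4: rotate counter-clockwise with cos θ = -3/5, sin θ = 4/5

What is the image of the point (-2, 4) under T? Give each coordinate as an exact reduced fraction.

T1 shear: x ← x − 2·y: (-2, 4) → (-10, 4)
T2 scale by (2, -3): (-10, 4) → (-20, -12)
T3 scale by (3, 1): (-20, -12) → (-60, -12)
T4 rotate counter-clockwise with cos θ = -3/5, sin θ = 4/5: (-60, -12) → (228/5, -204/5)

T(p) = (228/5, -204/5)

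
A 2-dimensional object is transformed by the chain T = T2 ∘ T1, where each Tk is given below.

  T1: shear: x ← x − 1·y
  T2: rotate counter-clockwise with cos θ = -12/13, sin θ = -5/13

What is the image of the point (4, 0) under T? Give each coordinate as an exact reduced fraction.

T(p) = (-48/13, -20/13)

T1 shear: x ← x − 1·y: (4, 0) → (4, 0)
T2 rotate counter-clockwise with cos θ = -12/13, sin θ = -5/13: (4, 0) → (-48/13, -20/13)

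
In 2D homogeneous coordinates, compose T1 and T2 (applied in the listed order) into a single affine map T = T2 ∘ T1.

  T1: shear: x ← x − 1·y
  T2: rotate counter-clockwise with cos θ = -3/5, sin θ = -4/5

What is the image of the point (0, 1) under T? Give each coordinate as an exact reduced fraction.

T1 shear: x ← x − 1·y: (0, 1) → (-1, 1)
T2 rotate counter-clockwise with cos θ = -3/5, sin θ = -4/5: (-1, 1) → (7/5, 1/5)

T(p) = (7/5, 1/5)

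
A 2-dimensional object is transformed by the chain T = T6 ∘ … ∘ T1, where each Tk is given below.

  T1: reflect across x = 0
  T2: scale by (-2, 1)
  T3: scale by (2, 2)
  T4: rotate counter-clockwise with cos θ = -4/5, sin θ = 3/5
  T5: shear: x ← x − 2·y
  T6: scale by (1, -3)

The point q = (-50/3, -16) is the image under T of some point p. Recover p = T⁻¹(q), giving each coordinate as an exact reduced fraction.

p = (2, -1/3)

T1 = [-1 0 0; 0 1 0; 0 0 1]
T2·T1 = [2 0 0; 0 1 0; 0 0 1]
T3·…·T1 = [4 0 0; 0 2 0; 0 0 1]
T4·…·T1 = [-16/5 -6/5 0; 12/5 -8/5 0; 0 0 1]
T5·…·T1 = [-8 2 0; 12/5 -8/5 0; 0 0 1]
T6·…·T1 = [-8 2 0; -36/5 24/5 0; 0 0 1]
det M = -24; M⁻¹ = [-1/5 1/12 0; -3/10 1/3 0; 0 0 1]
M⁻¹ · (-50/3, -16)ᵀ = (2, -1/3)ᵀ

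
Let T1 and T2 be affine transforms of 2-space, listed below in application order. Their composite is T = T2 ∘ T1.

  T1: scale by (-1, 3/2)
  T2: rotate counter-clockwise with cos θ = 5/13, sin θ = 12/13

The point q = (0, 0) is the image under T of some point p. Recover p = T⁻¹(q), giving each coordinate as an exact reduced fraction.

p = (0, 0)

T1 = [-1 0 0; 0 3/2 0; 0 0 1]
T2·T1 = [-5/13 -18/13 0; -12/13 15/26 0; 0 0 1]
det M = -3/2; M⁻¹ = [-5/13 -12/13 0; -8/13 10/39 0; 0 0 1]
M⁻¹ · (0, 0)ᵀ = (0, 0)ᵀ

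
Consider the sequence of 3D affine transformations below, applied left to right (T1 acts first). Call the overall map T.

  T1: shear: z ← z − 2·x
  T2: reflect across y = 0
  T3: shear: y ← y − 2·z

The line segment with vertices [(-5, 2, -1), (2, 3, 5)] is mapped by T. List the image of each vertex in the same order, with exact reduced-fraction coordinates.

image vertices: (-5, -20, 9), (2, -5, 1)

T1 shear: z ← z − 2·x: (-5, 2, -1) → (-5, 2, 9); (2, 3, 5) → (2, 3, 1)
T2 reflect across y = 0: (-5, 2, 9) → (-5, -2, 9); (2, 3, 1) → (2, -3, 1)
T3 shear: y ← y − 2·z: (-5, -2, 9) → (-5, -20, 9); (2, -3, 1) → (2, -5, 1)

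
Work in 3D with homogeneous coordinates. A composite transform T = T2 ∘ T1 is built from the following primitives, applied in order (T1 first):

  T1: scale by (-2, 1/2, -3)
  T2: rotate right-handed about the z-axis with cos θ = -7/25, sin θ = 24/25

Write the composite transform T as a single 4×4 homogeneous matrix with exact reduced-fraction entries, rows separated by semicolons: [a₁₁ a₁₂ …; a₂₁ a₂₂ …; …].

T1 = [-2 0 0 0; 0 1/2 0 0; 0 0 -3 0; 0 0 0 1]
T2·T1 = [14/25 -12/25 0 0; -48/25 -7/50 0 0; 0 0 -3 0; 0 0 0 1]

T = [14/25 -12/25 0 0; -48/25 -7/50 0 0; 0 0 -3 0; 0 0 0 1]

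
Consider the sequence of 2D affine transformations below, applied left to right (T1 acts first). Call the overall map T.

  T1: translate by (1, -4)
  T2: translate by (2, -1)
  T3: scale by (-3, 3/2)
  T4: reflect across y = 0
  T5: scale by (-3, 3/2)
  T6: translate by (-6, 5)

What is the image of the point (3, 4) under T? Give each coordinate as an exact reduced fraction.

T(p) = (48, 29/4)

T1 translate by (1, -4): (3, 4) → (4, 0)
T2 translate by (2, -1): (4, 0) → (6, -1)
T3 scale by (-3, 3/2): (6, -1) → (-18, -3/2)
T4 reflect across y = 0: (-18, -3/2) → (-18, 3/2)
T5 scale by (-3, 3/2): (-18, 3/2) → (54, 9/4)
T6 translate by (-6, 5): (54, 9/4) → (48, 29/4)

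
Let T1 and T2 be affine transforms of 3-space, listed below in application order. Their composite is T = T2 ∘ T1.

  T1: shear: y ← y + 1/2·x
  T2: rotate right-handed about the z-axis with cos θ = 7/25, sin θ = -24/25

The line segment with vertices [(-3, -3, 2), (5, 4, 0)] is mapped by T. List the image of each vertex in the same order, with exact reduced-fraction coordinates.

T1 shear: y ← y + 1/2·x: (-3, -3, 2) → (-3, -9/2, 2); (5, 4, 0) → (5, 13/2, 0)
T2 rotate right-handed about the z-axis with cos θ = 7/25, sin θ = -24/25: (-3, -9/2, 2) → (-129/25, 81/50, 2); (5, 13/2, 0) → (191/25, -149/50, 0)

image vertices: (-129/25, 81/50, 2), (191/25, -149/50, 0)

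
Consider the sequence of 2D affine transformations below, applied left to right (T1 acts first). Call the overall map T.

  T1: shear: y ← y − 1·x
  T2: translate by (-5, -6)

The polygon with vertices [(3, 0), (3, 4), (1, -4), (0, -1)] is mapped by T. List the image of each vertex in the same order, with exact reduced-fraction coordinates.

T1 shear: y ← y − 1·x: (3, 0) → (3, -3); (3, 4) → (3, 1); (1, -4) → (1, -5); (0, -1) → (0, -1)
T2 translate by (-5, -6): (3, -3) → (-2, -9); (3, 1) → (-2, -5); (1, -5) → (-4, -11); (0, -1) → (-5, -7)

image vertices: (-2, -9), (-2, -5), (-4, -11), (-5, -7)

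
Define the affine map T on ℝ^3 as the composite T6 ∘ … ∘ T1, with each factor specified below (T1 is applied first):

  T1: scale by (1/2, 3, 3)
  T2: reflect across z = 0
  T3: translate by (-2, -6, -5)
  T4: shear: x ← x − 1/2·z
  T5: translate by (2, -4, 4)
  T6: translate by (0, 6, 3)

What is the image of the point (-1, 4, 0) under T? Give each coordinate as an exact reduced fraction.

T1 scale by (1/2, 3, 3): (-1, 4, 0) → (-1/2, 12, 0)
T2 reflect across z = 0: (-1/2, 12, 0) → (-1/2, 12, 0)
T3 translate by (-2, -6, -5): (-1/2, 12, 0) → (-5/2, 6, -5)
T4 shear: x ← x − 1/2·z: (-5/2, 6, -5) → (0, 6, -5)
T5 translate by (2, -4, 4): (0, 6, -5) → (2, 2, -1)
T6 translate by (0, 6, 3): (2, 2, -1) → (2, 8, 2)

T(p) = (2, 8, 2)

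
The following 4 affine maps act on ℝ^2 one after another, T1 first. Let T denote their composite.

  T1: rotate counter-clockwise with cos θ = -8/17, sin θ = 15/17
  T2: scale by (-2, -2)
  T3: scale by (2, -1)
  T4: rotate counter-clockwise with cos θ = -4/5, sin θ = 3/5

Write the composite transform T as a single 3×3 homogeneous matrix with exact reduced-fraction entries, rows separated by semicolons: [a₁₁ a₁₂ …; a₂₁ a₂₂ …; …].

T1 = [-8/17 -15/17 0; 15/17 -8/17 0; 0 0 1]
T2·T1 = [16/17 30/17 0; -30/17 16/17 0; 0 0 1]
T3·…·T1 = [32/17 60/17 0; 30/17 -16/17 0; 0 0 1]
T4·…·T1 = [-218/85 -192/85 0; -24/85 244/85 0; 0 0 1]

T = [-218/85 -192/85 0; -24/85 244/85 0; 0 0 1]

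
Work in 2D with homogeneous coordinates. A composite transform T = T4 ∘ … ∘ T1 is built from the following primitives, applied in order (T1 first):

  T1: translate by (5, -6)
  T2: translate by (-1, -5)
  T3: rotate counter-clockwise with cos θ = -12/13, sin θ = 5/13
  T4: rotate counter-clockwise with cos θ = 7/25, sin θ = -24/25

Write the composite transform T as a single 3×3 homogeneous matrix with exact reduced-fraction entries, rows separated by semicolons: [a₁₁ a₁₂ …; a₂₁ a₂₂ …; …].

T = [36/325 -323/325 3697/325; 323/325 36/325 896/325; 0 0 1]

T1 = [1 0 5; 0 1 -6; 0 0 1]
T2·T1 = [1 0 4; 0 1 -11; 0 0 1]
T3·…·T1 = [-12/13 -5/13 7/13; 5/13 -12/13 152/13; 0 0 1]
T4·…·T1 = [36/325 -323/325 3697/325; 323/325 36/325 896/325; 0 0 1]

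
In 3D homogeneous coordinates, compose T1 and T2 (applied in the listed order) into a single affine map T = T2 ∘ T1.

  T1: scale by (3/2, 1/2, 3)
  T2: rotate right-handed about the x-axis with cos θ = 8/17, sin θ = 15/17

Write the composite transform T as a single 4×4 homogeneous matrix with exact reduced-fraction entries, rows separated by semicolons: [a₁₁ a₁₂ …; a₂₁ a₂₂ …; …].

T = [3/2 0 0 0; 0 4/17 -45/17 0; 0 15/34 24/17 0; 0 0 0 1]

T1 = [3/2 0 0 0; 0 1/2 0 0; 0 0 3 0; 0 0 0 1]
T2·T1 = [3/2 0 0 0; 0 4/17 -45/17 0; 0 15/34 24/17 0; 0 0 0 1]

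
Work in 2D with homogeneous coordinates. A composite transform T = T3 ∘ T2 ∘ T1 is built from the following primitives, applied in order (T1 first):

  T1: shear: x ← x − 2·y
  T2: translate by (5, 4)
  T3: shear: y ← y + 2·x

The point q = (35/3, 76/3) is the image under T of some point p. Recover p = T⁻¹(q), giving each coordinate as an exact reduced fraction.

p = (8/3, -2)

T1 = [1 -2 0; 0 1 0; 0 0 1]
T2·T1 = [1 -2 5; 0 1 4; 0 0 1]
T3·…·T1 = [1 -2 5; 2 -3 14; 0 0 1]
det M = 1; M⁻¹ = [-3 2 -13; -2 1 -4; 0 0 1]
M⁻¹ · (35/3, 76/3)ᵀ = (8/3, -2)ᵀ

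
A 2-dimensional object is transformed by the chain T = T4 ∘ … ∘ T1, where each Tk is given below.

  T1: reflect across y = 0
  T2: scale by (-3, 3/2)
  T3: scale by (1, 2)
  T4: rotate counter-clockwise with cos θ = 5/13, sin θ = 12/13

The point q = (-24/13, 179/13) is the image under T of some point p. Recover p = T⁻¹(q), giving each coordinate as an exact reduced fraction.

T1 = [1 0 0; 0 -1 0; 0 0 1]
T2·T1 = [-3 0 0; 0 -3/2 0; 0 0 1]
T3·…·T1 = [-3 0 0; 0 -3 0; 0 0 1]
T4·…·T1 = [-15/13 36/13 0; -36/13 -15/13 0; 0 0 1]
det M = 9; M⁻¹ = [-5/39 -4/13 0; 4/13 -5/39 0; 0 0 1]
M⁻¹ · (-24/13, 179/13)ᵀ = (-4, -7/3)ᵀ

p = (-4, -7/3)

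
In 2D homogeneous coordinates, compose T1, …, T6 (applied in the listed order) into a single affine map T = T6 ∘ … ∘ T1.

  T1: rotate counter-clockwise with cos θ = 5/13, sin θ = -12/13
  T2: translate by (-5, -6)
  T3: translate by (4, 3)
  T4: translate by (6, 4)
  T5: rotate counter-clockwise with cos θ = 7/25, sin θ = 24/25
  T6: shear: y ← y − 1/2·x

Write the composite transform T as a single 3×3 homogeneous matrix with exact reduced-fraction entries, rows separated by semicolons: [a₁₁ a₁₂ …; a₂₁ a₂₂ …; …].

T = [323/325 -36/325 11/25; -251/650 341/325 243/50; 0 0 1]

T1 = [5/13 12/13 0; -12/13 5/13 0; 0 0 1]
T2·T1 = [5/13 12/13 -5; -12/13 5/13 -6; 0 0 1]
T3·…·T1 = [5/13 12/13 -1; -12/13 5/13 -3; 0 0 1]
T4·…·T1 = [5/13 12/13 5; -12/13 5/13 1; 0 0 1]
T5·…·T1 = [323/325 -36/325 11/25; 36/325 323/325 127/25; 0 0 1]
T6·…·T1 = [323/325 -36/325 11/25; -251/650 341/325 243/50; 0 0 1]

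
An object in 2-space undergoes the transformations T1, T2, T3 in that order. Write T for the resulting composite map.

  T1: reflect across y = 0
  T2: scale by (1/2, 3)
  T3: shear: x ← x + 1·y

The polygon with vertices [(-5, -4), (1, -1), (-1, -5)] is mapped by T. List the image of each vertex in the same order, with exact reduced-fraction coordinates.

image vertices: (19/2, 12), (7/2, 3), (29/2, 15)

T1 reflect across y = 0: (-5, -4) → (-5, 4); (1, -1) → (1, 1); (-1, -5) → (-1, 5)
T2 scale by (1/2, 3): (-5, 4) → (-5/2, 12); (1, 1) → (1/2, 3); (-1, 5) → (-1/2, 15)
T3 shear: x ← x + 1·y: (-5/2, 12) → (19/2, 12); (1/2, 3) → (7/2, 3); (-1/2, 15) → (29/2, 15)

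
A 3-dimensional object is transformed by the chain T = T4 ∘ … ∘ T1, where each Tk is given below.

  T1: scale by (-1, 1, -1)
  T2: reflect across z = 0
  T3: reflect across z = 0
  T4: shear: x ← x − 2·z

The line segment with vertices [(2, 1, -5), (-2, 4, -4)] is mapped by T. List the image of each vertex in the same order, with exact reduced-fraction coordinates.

T1 scale by (-1, 1, -1): (2, 1, -5) → (-2, 1, 5); (-2, 4, -4) → (2, 4, 4)
T2 reflect across z = 0: (-2, 1, 5) → (-2, 1, -5); (2, 4, 4) → (2, 4, -4)
T3 reflect across z = 0: (-2, 1, -5) → (-2, 1, 5); (2, 4, -4) → (2, 4, 4)
T4 shear: x ← x − 2·z: (-2, 1, 5) → (-12, 1, 5); (2, 4, 4) → (-6, 4, 4)

image vertices: (-12, 1, 5), (-6, 4, 4)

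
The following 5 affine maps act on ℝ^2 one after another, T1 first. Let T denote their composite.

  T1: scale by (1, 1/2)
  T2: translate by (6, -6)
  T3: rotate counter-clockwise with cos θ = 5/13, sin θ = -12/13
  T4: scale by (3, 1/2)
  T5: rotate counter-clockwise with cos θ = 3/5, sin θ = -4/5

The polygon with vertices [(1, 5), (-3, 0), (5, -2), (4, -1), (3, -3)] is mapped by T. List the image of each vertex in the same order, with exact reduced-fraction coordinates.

image vertices: (-266/65, -21/20), (-129/13, 9), (-119/13, 3/2), (-557/65, 33/20), (-696/65, 99/20)

T1 scale by (1, 1/2): (1, 5) → (1, 5/2); (-3, 0) → (-3, 0); (5, -2) → (5, -1); (4, -1) → (4, -1/2); (3, -3) → (3, -3/2)
T2 translate by (6, -6): (1, 5/2) → (7, -7/2); (-3, 0) → (3, -6); (5, -1) → (11, -7); (4, -1/2) → (10, -13/2); (3, -3/2) → (9, -15/2)
T3 rotate counter-clockwise with cos θ = 5/13, sin θ = -12/13: (7, -7/2) → (-7/13, -203/26); (3, -6) → (-57/13, -66/13); (11, -7) → (-29/13, -167/13); (10, -13/2) → (-28/13, -305/26); (9, -15/2) → (-45/13, -291/26)
T4 scale by (3, 1/2): (-7/13, -203/26) → (-21/13, -203/52); (-57/13, -66/13) → (-171/13, -33/13); (-29/13, -167/13) → (-87/13, -167/26); (-28/13, -305/26) → (-84/13, -305/52); (-45/13, -291/26) → (-135/13, -291/52)
T5 rotate counter-clockwise with cos θ = 3/5, sin θ = -4/5: (-21/13, -203/52) → (-266/65, -21/20); (-171/13, -33/13) → (-129/13, 9); (-87/13, -167/26) → (-119/13, 3/2); (-84/13, -305/52) → (-557/65, 33/20); (-135/13, -291/52) → (-696/65, 99/20)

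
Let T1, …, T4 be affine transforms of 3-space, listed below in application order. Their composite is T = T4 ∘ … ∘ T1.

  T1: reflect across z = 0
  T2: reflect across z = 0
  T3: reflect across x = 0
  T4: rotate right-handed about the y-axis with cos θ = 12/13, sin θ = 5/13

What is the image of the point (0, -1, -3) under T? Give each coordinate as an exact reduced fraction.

T(p) = (-15/13, -1, -36/13)

T1 reflect across z = 0: (0, -1, -3) → (0, -1, 3)
T2 reflect across z = 0: (0, -1, 3) → (0, -1, -3)
T3 reflect across x = 0: (0, -1, -3) → (0, -1, -3)
T4 rotate right-handed about the y-axis with cos θ = 12/13, sin θ = 5/13: (0, -1, -3) → (-15/13, -1, -36/13)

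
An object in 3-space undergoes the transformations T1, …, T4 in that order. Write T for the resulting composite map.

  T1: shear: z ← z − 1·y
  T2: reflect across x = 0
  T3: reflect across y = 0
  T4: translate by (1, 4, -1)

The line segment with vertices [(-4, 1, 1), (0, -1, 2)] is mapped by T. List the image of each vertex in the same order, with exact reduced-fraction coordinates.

T1 shear: z ← z − 1·y: (-4, 1, 1) → (-4, 1, 0); (0, -1, 2) → (0, -1, 3)
T2 reflect across x = 0: (-4, 1, 0) → (4, 1, 0); (0, -1, 3) → (0, -1, 3)
T3 reflect across y = 0: (4, 1, 0) → (4, -1, 0); (0, -1, 3) → (0, 1, 3)
T4 translate by (1, 4, -1): (4, -1, 0) → (5, 3, -1); (0, 1, 3) → (1, 5, 2)

image vertices: (5, 3, -1), (1, 5, 2)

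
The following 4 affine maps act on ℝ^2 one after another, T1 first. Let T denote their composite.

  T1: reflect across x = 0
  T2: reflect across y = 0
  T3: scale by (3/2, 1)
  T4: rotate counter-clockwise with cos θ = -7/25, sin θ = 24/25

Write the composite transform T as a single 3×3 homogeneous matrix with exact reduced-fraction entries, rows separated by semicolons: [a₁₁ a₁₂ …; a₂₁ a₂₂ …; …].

T1 = [-1 0 0; 0 1 0; 0 0 1]
T2·T1 = [-1 0 0; 0 -1 0; 0 0 1]
T3·…·T1 = [-3/2 0 0; 0 -1 0; 0 0 1]
T4·…·T1 = [21/50 24/25 0; -36/25 7/25 0; 0 0 1]

T = [21/50 24/25 0; -36/25 7/25 0; 0 0 1]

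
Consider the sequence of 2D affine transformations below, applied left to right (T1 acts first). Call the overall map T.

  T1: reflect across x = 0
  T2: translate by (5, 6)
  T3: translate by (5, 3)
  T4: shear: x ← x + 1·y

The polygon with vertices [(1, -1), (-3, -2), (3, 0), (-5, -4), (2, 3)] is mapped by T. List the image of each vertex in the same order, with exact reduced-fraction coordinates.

image vertices: (17, 8), (20, 7), (16, 9), (20, 5), (20, 12)

T1 reflect across x = 0: (1, -1) → (-1, -1); (-3, -2) → (3, -2); (3, 0) → (-3, 0); (-5, -4) → (5, -4); (2, 3) → (-2, 3)
T2 translate by (5, 6): (-1, -1) → (4, 5); (3, -2) → (8, 4); (-3, 0) → (2, 6); (5, -4) → (10, 2); (-2, 3) → (3, 9)
T3 translate by (5, 3): (4, 5) → (9, 8); (8, 4) → (13, 7); (2, 6) → (7, 9); (10, 2) → (15, 5); (3, 9) → (8, 12)
T4 shear: x ← x + 1·y: (9, 8) → (17, 8); (13, 7) → (20, 7); (7, 9) → (16, 9); (15, 5) → (20, 5); (8, 12) → (20, 12)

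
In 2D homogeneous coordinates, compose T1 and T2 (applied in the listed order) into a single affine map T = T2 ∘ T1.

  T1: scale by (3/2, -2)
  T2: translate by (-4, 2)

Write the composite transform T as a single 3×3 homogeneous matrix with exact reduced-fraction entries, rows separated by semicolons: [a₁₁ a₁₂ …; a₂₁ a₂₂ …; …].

T1 = [3/2 0 0; 0 -2 0; 0 0 1]
T2·T1 = [3/2 0 -4; 0 -2 2; 0 0 1]

T = [3/2 0 -4; 0 -2 2; 0 0 1]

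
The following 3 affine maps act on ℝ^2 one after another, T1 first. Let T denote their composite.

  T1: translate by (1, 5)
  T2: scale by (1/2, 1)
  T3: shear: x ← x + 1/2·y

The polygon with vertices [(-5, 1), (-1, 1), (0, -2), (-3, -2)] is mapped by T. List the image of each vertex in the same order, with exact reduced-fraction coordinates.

image vertices: (1, 6), (3, 6), (2, 3), (1/2, 3)

T1 translate by (1, 5): (-5, 1) → (-4, 6); (-1, 1) → (0, 6); (0, -2) → (1, 3); (-3, -2) → (-2, 3)
T2 scale by (1/2, 1): (-4, 6) → (-2, 6); (0, 6) → (0, 6); (1, 3) → (1/2, 3); (-2, 3) → (-1, 3)
T3 shear: x ← x + 1/2·y: (-2, 6) → (1, 6); (0, 6) → (3, 6); (1/2, 3) → (2, 3); (-1, 3) → (1/2, 3)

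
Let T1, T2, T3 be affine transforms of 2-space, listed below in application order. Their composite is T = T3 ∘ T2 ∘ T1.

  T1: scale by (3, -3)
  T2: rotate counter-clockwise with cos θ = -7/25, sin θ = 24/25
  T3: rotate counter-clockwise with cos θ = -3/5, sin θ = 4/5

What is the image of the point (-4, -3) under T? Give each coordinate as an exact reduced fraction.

T(p) = (72/5, 21/5)

T1 scale by (3, -3): (-4, -3) → (-12, 9)
T2 rotate counter-clockwise with cos θ = -7/25, sin θ = 24/25: (-12, 9) → (-132/25, -351/25)
T3 rotate counter-clockwise with cos θ = -3/5, sin θ = 4/5: (-132/25, -351/25) → (72/5, 21/5)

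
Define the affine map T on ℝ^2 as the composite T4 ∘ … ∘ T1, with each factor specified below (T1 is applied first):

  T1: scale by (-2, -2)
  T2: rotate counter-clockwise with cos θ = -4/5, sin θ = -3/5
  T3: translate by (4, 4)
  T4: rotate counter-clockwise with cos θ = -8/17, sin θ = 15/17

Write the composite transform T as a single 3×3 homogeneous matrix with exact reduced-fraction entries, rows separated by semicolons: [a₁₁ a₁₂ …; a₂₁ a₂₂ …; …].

T = [-154/85 -72/85 -92/17; 72/85 -154/85 28/17; 0 0 1]

T1 = [-2 0 0; 0 -2 0; 0 0 1]
T2·T1 = [8/5 -6/5 0; 6/5 8/5 0; 0 0 1]
T3·…·T1 = [8/5 -6/5 4; 6/5 8/5 4; 0 0 1]
T4·…·T1 = [-154/85 -72/85 -92/17; 72/85 -154/85 28/17; 0 0 1]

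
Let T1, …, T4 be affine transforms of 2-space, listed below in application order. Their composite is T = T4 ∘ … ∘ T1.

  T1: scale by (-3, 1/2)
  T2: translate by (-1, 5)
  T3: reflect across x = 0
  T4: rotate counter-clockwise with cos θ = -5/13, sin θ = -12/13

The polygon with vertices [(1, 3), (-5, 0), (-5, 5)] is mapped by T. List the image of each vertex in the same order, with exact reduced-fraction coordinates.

image vertices: (58/13, -161/26), (10, 11), (160/13, 261/26)

T1 scale by (-3, 1/2): (1, 3) → (-3, 3/2); (-5, 0) → (15, 0); (-5, 5) → (15, 5/2)
T2 translate by (-1, 5): (-3, 3/2) → (-4, 13/2); (15, 0) → (14, 5); (15, 5/2) → (14, 15/2)
T3 reflect across x = 0: (-4, 13/2) → (4, 13/2); (14, 5) → (-14, 5); (14, 15/2) → (-14, 15/2)
T4 rotate counter-clockwise with cos θ = -5/13, sin θ = -12/13: (4, 13/2) → (58/13, -161/26); (-14, 5) → (10, 11); (-14, 15/2) → (160/13, 261/26)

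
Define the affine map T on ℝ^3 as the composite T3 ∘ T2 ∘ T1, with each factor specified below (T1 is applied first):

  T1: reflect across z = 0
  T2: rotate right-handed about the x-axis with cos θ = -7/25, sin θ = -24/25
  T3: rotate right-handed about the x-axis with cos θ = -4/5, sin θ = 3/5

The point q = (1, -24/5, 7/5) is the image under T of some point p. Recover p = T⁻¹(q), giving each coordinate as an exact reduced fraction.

p = (1, -3, -4)

T1 = [1 0 0 0; 0 1 0 0; 0 0 -1 0; 0 0 0 1]
T2·T1 = [1 0 0 0; 0 -7/25 -24/25 0; 0 -24/25 7/25 0; 0 0 0 1]
T3·…·T1 = [1 0 0 0; 0 4/5 3/5 0; 0 3/5 -4/5 0; 0 0 0 1]
det M = -1; M⁻¹ = [1 0 0 0; 0 4/5 3/5 0; 0 3/5 -4/5 0; 0 0 0 1]
M⁻¹ · (1, -24/5, 7/5)ᵀ = (1, -3, -4)ᵀ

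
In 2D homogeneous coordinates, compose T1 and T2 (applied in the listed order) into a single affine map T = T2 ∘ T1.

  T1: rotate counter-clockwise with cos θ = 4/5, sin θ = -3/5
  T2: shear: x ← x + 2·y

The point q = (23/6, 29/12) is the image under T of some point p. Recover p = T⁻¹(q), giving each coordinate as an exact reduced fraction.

T1 = [4/5 3/5 0; -3/5 4/5 0; 0 0 1]
T2·T1 = [-2/5 11/5 0; -3/5 4/5 0; 0 0 1]
det M = 1; M⁻¹ = [4/5 -11/5 0; 3/5 -2/5 0; 0 0 1]
M⁻¹ · (23/6, 29/12)ᵀ = (-9/4, 4/3)ᵀ

p = (-9/4, 4/3)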